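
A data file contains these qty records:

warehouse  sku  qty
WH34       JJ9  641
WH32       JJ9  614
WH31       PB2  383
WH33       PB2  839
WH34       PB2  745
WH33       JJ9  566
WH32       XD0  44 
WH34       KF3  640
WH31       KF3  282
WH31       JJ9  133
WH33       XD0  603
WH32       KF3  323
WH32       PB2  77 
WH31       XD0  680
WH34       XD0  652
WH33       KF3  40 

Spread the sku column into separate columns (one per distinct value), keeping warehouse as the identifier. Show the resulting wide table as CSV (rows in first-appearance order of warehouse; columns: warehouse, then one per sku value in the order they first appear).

warehouse,JJ9,PB2,XD0,KF3
WH34,641,745,652,640
WH32,614,77,44,323
WH31,133,383,680,282
WH33,566,839,603,40

Columns: warehouse plus the 4 distinct sku values (JJ9, PB2, XD0, KF3).
For example, row WH34 column JJ9 takes qty=641 from the long row (WH34, JJ9).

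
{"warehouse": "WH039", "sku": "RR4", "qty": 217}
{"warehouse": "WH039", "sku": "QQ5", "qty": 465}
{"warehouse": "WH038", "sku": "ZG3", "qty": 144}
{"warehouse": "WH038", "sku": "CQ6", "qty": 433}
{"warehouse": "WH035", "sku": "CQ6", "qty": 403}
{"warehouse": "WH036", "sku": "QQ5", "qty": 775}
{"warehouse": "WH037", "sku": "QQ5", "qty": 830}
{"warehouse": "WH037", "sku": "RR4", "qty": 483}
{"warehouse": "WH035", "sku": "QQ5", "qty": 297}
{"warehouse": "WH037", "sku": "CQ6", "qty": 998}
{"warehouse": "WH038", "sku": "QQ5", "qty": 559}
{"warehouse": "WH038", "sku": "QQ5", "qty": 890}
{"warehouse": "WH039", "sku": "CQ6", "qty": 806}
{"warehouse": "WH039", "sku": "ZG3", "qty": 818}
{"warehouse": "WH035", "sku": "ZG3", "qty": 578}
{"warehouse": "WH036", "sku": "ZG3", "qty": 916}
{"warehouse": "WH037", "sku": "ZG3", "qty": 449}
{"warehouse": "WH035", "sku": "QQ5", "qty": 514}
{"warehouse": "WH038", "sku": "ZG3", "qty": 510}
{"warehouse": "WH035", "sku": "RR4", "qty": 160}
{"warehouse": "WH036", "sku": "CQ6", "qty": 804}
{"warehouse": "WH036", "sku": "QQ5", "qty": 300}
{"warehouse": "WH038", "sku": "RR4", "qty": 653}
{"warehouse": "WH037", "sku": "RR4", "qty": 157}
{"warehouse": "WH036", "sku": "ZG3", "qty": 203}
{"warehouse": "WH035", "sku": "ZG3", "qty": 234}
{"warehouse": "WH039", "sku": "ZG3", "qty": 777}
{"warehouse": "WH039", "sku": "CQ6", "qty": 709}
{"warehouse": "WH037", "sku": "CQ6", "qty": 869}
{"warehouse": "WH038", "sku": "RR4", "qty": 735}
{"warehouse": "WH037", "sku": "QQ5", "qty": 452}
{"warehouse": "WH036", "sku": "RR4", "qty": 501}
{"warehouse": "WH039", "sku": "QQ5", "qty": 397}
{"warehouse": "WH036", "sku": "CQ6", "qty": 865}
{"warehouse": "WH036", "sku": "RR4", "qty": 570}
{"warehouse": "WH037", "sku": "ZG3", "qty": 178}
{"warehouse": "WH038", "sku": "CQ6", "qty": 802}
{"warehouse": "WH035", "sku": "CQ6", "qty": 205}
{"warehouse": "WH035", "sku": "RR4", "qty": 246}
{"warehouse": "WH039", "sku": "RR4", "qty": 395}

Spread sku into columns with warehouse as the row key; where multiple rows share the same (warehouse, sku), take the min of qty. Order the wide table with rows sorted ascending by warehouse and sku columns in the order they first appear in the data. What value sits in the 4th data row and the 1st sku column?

With rows sorted ascending by warehouse, row 4 is warehouse=WH038. sku columns in first-appearance order: RR4, QQ5, ZG3, CQ6; column 1 is RR4.
Long rows with warehouse=WH038, sku=RR4: min(653, 735) = 653.

653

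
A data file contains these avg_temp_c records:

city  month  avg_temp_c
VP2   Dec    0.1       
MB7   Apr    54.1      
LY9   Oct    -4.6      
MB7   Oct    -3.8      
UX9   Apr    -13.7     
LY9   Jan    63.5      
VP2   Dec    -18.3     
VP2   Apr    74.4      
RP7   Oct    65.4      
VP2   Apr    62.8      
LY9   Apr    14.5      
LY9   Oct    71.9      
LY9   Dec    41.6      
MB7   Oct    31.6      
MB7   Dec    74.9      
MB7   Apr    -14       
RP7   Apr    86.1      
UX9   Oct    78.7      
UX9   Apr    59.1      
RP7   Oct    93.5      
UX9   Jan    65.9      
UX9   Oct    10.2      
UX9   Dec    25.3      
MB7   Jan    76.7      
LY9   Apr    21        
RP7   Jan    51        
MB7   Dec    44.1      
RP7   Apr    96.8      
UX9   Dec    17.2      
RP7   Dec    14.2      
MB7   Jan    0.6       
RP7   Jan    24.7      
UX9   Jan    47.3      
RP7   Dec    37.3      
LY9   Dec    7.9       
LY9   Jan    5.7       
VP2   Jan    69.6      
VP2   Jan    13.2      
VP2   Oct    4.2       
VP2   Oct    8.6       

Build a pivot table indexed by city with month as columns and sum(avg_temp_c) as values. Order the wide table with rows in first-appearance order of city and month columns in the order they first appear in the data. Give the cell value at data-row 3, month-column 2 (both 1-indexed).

35.5

With rows in first-appearance order of city, row 3 is city=LY9. month columns in first-appearance order: Dec, Apr, Oct, Jan; column 2 is Apr.
Long rows with city=LY9, month=Apr: 14.5 + 21 = 35.5.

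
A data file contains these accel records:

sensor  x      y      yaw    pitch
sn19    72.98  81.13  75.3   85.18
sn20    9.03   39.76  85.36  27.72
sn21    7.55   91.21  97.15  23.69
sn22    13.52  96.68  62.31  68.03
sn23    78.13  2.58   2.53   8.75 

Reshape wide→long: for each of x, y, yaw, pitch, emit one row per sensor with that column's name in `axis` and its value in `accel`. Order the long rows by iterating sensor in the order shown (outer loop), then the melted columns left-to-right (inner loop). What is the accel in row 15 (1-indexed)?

62.31

20 rows total (5 × 4). Row 15: index ⌊(15-1)/4⌋ = 3 into sensor → sn22; (15-1) mod 4 = 2 into the melted columns → yaw.
So row 15 is (sn22, yaw, 62.31); accel = 62.31.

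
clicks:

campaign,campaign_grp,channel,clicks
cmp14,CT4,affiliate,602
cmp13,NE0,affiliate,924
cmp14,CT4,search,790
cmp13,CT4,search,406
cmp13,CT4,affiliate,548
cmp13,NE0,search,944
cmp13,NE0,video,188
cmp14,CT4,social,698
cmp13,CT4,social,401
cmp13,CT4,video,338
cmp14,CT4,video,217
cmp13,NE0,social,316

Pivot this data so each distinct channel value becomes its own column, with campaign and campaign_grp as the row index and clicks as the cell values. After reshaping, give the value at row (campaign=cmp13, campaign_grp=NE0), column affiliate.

924

Wide layout: rows indexed by campaign and campaign_grp, columns are the 4 distinct channel values (affiliate, search, video, social).
Cell (campaign=cmp13, campaign_grp=NE0, channel=affiliate) draws from the long row where campaign=cmp13, campaign_grp=NE0 and channel=affiliate, which has clicks=924.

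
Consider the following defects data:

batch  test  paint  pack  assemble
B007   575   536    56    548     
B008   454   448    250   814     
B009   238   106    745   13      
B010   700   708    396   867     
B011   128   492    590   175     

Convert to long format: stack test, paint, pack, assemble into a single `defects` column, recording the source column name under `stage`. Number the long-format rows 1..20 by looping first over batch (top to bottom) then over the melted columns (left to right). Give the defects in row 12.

20 rows total (5 × 4). Row 12: index ⌊(12-1)/4⌋ = 2 into batch → B009; (12-1) mod 4 = 3 into the melted columns → assemble.
So row 12 is (B009, assemble, 13); defects = 13.

13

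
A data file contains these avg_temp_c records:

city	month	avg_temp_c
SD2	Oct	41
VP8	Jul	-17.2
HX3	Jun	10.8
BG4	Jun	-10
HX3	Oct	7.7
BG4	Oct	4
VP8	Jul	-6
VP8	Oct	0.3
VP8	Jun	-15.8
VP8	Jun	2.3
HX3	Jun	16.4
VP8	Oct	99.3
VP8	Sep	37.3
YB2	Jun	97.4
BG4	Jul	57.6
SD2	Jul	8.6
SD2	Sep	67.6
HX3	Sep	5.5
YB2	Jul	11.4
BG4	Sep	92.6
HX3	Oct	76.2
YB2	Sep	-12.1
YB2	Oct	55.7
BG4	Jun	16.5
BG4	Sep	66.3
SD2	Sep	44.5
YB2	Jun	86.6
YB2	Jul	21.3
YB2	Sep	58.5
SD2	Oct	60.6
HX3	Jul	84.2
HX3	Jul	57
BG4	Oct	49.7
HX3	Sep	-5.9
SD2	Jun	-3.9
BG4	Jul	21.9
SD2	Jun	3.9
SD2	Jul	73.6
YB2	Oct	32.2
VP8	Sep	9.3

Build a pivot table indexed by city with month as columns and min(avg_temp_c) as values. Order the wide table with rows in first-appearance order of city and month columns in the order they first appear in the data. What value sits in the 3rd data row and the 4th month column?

With rows in first-appearance order of city, row 3 is city=HX3. month columns in first-appearance order: Oct, Jul, Jun, Sep; column 4 is Sep.
Long rows with city=HX3, month=Sep: min(5.5, -5.9) = -5.9.

-5.9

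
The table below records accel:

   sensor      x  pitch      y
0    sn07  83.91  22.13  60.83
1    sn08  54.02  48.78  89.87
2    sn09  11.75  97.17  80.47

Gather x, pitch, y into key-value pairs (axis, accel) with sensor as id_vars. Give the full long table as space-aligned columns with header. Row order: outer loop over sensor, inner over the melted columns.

sensor  axis   accel
sn07    x      83.91
sn07    pitch  22.13
sn07    y      60.83
sn08    x      54.02
sn08    pitch  48.78
sn08    y      89.87
sn09    x      11.75
sn09    pitch  97.17
sn09    y      80.47

Each (sensor, column) pair becomes one row: 3 × 3 = 9 rows.
For example, (sn07, x) → accel=83.91.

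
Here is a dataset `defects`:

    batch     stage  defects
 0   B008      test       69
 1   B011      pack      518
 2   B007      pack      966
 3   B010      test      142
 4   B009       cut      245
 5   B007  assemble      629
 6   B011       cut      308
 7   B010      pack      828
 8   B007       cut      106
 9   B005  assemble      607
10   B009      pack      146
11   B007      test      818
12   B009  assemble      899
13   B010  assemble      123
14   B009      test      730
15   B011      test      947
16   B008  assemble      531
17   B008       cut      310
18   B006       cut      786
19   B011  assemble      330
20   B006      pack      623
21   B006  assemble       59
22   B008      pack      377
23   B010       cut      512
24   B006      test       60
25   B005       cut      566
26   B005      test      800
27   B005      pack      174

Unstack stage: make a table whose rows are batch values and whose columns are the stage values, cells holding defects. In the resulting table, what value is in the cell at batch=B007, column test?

818

Wide layout: rows indexed by batch, columns are the 4 distinct stage values (test, pack, cut, assemble).
Cell (batch=B007, stage=test) draws from the long row where batch=B007 and stage=test, which has defects=818.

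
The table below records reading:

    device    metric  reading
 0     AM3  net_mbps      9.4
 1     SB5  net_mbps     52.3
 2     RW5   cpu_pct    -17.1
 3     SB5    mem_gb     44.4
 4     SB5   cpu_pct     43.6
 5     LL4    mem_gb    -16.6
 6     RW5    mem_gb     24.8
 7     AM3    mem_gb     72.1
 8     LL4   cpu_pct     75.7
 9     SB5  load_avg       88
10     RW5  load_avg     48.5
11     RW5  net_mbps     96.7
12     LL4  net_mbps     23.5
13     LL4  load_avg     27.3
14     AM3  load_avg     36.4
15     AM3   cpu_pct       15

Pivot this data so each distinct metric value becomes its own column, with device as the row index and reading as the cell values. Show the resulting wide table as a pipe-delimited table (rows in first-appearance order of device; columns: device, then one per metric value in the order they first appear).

| device | net_mbps | cpu_pct | mem_gb | load_avg |
| AM3 | 9.4 | 15 | 72.1 | 36.4 |
| SB5 | 52.3 | 43.6 | 44.4 | 88 |
| RW5 | 96.7 | -17.1 | 24.8 | 48.5 |
| LL4 | 23.5 | 75.7 | -16.6 | 27.3 |

Columns: device plus the 4 distinct metric values (net_mbps, cpu_pct, mem_gb, load_avg).
For example, row AM3 column net_mbps takes reading=9.4 from the long row (AM3, net_mbps).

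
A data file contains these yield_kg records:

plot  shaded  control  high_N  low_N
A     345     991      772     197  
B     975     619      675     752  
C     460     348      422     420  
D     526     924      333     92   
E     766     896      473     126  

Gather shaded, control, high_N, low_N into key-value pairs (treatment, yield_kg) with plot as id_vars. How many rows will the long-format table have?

5 plot values × 4 melted columns = 20 rows.

20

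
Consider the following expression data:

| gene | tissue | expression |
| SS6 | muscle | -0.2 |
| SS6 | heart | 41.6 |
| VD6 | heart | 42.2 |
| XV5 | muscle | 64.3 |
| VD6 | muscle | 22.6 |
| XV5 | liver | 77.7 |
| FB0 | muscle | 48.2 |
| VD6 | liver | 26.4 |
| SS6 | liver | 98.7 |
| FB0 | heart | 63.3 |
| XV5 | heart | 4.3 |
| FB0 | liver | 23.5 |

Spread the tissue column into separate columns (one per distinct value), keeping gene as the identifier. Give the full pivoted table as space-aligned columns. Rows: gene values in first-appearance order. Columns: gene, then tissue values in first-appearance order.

Columns: gene plus the 3 distinct tissue values (muscle, heart, liver).
For example, row SS6 column muscle takes expression=-0.2 from the long row (SS6, muscle).

gene  muscle  heart  liver
SS6   -0.2    41.6   98.7 
VD6   22.6    42.2   26.4 
XV5   64.3    4.3    77.7 
FB0   48.2    63.3   23.5 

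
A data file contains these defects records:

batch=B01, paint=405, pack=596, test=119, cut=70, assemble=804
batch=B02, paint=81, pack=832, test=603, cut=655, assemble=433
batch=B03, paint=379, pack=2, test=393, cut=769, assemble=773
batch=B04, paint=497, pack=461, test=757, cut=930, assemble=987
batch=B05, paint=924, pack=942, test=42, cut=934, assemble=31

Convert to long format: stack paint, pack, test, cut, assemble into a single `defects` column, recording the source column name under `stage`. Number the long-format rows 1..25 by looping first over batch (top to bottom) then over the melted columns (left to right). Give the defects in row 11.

25 rows total (5 × 5). Row 11: index ⌊(11-1)/5⌋ = 2 into batch → B03; (11-1) mod 5 = 0 into the melted columns → paint.
So row 11 is (B03, paint, 379); defects = 379.

379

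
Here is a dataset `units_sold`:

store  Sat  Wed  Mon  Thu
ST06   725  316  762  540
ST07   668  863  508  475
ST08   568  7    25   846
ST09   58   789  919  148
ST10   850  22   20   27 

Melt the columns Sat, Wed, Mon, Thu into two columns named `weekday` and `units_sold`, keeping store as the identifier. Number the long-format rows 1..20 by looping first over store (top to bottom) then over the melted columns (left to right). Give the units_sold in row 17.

850

20 rows total (5 × 4). Row 17: index ⌊(17-1)/4⌋ = 4 into store → ST10; (17-1) mod 4 = 0 into the melted columns → Sat.
So row 17 is (ST10, Sat, 850); units_sold = 850.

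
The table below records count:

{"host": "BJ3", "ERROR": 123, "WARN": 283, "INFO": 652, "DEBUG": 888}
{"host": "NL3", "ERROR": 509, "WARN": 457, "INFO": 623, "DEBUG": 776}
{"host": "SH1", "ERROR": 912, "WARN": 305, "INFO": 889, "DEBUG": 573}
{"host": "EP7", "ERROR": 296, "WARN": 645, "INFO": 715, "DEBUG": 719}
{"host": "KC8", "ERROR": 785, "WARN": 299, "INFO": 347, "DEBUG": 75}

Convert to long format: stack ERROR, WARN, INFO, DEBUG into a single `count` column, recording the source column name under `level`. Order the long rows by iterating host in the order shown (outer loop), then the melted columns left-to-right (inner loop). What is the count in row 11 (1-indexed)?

20 rows total (5 × 4). Row 11: index ⌊(11-1)/4⌋ = 2 into host → SH1; (11-1) mod 4 = 2 into the melted columns → INFO.
So row 11 is (SH1, INFO, 889); count = 889.

889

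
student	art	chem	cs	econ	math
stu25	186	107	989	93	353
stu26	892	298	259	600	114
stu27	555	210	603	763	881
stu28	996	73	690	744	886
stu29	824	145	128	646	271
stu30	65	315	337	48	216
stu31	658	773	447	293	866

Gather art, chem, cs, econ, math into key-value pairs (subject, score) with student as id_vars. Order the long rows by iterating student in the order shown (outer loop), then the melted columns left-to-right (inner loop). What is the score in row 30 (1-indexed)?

35 rows total (7 × 5). Row 30: index ⌊(30-1)/5⌋ = 5 into student → stu30; (30-1) mod 5 = 4 into the melted columns → math.
So row 30 is (stu30, math, 216); score = 216.

216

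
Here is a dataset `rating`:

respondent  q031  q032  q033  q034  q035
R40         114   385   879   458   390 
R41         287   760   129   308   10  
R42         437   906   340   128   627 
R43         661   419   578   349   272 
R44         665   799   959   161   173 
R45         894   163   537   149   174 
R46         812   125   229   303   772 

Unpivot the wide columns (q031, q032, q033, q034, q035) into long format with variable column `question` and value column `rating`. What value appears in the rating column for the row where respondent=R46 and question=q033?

229

Unpivoting turns each (respondent, wide-column) pair into one long row.
The wide cell at row R46, column q033 holds 229, so the long row (R46, q033) has rating=229.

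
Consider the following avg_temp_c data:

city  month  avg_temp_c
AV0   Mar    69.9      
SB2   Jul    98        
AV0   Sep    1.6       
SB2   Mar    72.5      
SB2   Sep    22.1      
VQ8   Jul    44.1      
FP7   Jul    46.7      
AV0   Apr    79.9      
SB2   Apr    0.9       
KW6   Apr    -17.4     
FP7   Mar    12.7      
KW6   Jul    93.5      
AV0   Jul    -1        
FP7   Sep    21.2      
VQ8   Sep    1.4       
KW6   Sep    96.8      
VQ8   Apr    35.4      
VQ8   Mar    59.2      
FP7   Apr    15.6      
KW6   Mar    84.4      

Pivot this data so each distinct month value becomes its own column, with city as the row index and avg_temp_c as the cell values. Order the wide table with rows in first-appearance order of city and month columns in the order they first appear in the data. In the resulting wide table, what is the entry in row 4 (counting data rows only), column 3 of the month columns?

21.2

With rows in first-appearance order of city, row 4 is city=FP7. month columns in first-appearance order: Mar, Jul, Sep, Apr; column 3 is Sep.
Long rows with city=FP7, month=Sep: avg_temp_c = 21.2.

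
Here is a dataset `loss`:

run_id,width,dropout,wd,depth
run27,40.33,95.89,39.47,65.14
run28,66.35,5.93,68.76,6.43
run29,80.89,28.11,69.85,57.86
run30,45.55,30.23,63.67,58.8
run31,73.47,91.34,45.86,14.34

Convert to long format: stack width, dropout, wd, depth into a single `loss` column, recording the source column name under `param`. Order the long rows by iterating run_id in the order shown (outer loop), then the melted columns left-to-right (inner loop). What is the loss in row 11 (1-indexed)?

20 rows total (5 × 4). Row 11: index ⌊(11-1)/4⌋ = 2 into run_id → run29; (11-1) mod 4 = 2 into the melted columns → wd.
So row 11 is (run29, wd, 69.85); loss = 69.85.

69.85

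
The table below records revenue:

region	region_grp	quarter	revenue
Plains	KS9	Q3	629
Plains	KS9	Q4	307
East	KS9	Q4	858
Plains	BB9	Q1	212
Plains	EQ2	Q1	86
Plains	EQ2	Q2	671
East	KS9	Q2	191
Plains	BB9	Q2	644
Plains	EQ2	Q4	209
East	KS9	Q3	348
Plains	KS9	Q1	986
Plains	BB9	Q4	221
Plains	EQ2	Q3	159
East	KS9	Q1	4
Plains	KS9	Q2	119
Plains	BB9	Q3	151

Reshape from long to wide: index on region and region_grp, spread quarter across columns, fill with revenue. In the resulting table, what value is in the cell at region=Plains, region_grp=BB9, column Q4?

221

Wide layout: rows indexed by region and region_grp, columns are the 4 distinct quarter values (Q3, Q4, Q1, Q2).
Cell (region=Plains, region_grp=BB9, quarter=Q4) draws from the long row where region=Plains, region_grp=BB9 and quarter=Q4, which has revenue=221.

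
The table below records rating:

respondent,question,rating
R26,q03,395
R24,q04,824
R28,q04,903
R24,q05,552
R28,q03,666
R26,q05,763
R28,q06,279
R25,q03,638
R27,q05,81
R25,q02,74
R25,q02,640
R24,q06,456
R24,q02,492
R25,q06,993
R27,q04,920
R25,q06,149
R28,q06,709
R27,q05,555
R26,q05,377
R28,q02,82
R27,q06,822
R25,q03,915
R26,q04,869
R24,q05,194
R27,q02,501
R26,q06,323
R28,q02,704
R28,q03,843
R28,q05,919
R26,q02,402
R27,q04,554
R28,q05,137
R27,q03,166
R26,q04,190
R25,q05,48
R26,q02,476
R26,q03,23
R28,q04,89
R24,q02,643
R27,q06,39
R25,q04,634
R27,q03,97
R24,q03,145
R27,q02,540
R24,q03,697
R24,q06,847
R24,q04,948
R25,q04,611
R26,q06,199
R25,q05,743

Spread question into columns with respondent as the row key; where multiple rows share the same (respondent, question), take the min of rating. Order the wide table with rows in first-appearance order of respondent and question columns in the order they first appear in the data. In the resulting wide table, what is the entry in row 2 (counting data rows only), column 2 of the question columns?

824

With rows in first-appearance order of respondent, row 2 is respondent=R24. question columns in first-appearance order: q03, q04, q05, q06, q02; column 2 is q04.
Long rows with respondent=R24, question=q04: min(824, 948) = 824.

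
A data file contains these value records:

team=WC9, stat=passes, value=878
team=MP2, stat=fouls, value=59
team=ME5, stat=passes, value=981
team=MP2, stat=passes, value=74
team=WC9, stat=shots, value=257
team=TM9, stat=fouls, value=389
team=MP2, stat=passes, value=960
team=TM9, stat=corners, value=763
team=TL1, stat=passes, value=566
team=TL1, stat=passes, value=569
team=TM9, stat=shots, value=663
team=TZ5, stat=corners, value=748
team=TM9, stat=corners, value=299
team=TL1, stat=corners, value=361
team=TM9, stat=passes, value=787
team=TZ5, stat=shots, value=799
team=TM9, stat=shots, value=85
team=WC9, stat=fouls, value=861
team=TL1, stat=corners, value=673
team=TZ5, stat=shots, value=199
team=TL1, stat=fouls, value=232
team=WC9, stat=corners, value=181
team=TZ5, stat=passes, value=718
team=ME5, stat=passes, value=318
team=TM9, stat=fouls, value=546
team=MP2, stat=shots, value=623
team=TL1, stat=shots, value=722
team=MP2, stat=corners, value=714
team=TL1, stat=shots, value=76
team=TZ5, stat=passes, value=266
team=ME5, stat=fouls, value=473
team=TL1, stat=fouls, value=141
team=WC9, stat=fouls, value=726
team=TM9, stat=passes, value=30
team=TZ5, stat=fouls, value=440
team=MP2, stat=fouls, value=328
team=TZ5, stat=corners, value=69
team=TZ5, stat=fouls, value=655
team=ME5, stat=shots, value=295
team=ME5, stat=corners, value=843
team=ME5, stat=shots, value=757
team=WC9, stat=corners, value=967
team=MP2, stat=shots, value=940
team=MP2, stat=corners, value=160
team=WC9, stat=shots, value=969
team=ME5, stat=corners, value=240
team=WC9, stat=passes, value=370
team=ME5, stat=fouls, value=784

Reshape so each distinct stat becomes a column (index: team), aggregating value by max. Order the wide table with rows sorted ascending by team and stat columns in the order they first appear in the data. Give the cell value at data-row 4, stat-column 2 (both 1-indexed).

546

With rows sorted ascending by team, row 4 is team=TM9. stat columns in first-appearance order: passes, fouls, shots, corners; column 2 is fouls.
Long rows with team=TM9, stat=fouls: max(389, 546) = 546.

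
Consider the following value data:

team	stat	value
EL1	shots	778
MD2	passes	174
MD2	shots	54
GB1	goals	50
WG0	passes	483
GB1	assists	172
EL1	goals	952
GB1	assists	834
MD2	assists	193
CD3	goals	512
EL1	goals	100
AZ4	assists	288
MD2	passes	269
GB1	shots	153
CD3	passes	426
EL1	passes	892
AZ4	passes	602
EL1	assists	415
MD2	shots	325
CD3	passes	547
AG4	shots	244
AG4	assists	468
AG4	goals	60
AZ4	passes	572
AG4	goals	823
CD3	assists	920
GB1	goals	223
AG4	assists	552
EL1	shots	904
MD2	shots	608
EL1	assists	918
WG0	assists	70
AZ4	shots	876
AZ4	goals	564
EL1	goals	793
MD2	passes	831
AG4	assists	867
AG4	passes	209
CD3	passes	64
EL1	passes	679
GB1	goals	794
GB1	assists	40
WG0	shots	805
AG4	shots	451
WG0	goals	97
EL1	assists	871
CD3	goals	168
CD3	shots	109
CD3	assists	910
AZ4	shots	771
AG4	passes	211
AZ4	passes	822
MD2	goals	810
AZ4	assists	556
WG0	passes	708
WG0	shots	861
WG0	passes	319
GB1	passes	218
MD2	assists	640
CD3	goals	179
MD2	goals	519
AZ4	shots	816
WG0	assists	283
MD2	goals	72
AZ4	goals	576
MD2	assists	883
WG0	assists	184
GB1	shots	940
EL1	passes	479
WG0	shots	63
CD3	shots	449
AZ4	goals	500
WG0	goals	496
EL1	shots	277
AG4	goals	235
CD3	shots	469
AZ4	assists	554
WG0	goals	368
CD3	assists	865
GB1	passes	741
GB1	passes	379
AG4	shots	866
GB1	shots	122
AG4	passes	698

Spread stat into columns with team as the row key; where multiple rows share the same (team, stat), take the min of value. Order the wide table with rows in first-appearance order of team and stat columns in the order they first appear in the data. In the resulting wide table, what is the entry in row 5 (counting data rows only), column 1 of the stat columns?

With rows in first-appearance order of team, row 5 is team=CD3. stat columns in first-appearance order: shots, passes, goals, assists; column 1 is shots.
Long rows with team=CD3, stat=shots: min(109, 449, 469) = 109.

109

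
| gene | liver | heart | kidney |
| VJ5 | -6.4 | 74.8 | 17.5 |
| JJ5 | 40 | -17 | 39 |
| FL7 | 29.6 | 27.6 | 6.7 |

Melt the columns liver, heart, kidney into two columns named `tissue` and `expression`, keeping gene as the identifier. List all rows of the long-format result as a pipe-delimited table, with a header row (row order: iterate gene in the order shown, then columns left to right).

Each (gene, column) pair becomes one row: 3 × 3 = 9 rows.
For example, (VJ5, liver) → expression=-6.4.

| gene | tissue | expression |
| VJ5 | liver | -6.4 |
| VJ5 | heart | 74.8 |
| VJ5 | kidney | 17.5 |
| JJ5 | liver | 40 |
| JJ5 | heart | -17 |
| JJ5 | kidney | 39 |
| FL7 | liver | 29.6 |
| FL7 | heart | 27.6 |
| FL7 | kidney | 6.7 |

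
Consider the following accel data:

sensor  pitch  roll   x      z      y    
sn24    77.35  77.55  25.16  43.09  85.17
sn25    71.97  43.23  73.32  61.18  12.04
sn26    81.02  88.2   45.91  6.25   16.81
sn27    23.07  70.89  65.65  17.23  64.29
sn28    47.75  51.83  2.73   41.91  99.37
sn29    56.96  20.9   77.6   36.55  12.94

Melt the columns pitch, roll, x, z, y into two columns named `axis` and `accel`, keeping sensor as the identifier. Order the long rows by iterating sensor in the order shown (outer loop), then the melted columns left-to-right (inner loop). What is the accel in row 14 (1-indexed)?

6.25

30 rows total (6 × 5). Row 14: index ⌊(14-1)/5⌋ = 2 into sensor → sn26; (14-1) mod 5 = 3 into the melted columns → z.
So row 14 is (sn26, z, 6.25); accel = 6.25.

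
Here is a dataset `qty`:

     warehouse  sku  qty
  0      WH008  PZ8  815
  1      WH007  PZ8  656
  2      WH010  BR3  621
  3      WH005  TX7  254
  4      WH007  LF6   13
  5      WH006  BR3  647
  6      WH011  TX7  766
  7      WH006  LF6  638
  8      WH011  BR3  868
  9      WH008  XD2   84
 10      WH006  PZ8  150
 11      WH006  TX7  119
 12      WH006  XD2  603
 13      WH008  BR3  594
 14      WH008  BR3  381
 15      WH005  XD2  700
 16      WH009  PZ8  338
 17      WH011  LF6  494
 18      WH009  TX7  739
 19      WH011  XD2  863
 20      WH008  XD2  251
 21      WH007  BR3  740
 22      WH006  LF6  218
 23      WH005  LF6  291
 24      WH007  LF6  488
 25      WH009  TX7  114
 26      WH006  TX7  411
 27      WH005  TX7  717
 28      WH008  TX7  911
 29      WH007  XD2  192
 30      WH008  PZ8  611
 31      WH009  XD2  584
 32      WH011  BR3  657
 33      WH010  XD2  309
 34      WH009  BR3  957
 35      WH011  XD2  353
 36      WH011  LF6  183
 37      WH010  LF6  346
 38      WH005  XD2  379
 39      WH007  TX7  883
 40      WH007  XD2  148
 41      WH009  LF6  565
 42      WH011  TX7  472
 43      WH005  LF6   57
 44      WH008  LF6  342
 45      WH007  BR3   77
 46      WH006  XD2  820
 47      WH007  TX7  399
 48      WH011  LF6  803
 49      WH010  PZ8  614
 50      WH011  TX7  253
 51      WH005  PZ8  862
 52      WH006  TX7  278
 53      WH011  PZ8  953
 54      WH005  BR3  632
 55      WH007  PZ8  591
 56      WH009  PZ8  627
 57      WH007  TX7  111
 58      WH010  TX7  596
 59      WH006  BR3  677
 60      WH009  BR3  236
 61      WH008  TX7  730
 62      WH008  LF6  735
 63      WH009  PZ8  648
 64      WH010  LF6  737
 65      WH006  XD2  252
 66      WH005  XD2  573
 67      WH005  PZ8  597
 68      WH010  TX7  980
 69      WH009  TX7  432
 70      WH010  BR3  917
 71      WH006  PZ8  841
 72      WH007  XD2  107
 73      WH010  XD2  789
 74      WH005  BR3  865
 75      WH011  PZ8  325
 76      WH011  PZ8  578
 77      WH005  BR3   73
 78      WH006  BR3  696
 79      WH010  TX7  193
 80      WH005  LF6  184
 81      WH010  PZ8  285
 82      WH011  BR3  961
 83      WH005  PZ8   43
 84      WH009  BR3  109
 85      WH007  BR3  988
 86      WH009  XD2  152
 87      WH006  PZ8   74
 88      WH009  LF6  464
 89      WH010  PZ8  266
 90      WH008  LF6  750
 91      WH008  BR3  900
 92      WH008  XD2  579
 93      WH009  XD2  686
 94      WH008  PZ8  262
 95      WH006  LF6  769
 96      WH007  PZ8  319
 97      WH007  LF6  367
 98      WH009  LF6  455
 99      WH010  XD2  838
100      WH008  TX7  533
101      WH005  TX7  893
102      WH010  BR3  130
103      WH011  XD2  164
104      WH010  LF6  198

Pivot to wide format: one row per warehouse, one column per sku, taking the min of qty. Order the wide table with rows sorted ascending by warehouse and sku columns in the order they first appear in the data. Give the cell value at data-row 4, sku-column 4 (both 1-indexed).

With rows sorted ascending by warehouse, row 4 is warehouse=WH008. sku columns in first-appearance order: PZ8, BR3, TX7, LF6, XD2; column 4 is LF6.
Long rows with warehouse=WH008, sku=LF6: min(342, 735, 750) = 342.

342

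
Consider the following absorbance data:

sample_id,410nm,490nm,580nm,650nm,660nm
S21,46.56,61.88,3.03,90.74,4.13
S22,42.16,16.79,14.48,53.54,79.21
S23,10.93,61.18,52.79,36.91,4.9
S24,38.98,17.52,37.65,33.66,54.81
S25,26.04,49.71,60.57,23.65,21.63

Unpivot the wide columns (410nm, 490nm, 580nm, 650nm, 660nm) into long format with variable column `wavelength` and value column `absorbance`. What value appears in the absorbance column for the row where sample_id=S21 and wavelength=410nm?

46.56

Unpivoting turns each (sample_id, wide-column) pair into one long row.
The wide cell at row S21, column 410nm holds 46.56, so the long row (S21, 410nm) has absorbance=46.56.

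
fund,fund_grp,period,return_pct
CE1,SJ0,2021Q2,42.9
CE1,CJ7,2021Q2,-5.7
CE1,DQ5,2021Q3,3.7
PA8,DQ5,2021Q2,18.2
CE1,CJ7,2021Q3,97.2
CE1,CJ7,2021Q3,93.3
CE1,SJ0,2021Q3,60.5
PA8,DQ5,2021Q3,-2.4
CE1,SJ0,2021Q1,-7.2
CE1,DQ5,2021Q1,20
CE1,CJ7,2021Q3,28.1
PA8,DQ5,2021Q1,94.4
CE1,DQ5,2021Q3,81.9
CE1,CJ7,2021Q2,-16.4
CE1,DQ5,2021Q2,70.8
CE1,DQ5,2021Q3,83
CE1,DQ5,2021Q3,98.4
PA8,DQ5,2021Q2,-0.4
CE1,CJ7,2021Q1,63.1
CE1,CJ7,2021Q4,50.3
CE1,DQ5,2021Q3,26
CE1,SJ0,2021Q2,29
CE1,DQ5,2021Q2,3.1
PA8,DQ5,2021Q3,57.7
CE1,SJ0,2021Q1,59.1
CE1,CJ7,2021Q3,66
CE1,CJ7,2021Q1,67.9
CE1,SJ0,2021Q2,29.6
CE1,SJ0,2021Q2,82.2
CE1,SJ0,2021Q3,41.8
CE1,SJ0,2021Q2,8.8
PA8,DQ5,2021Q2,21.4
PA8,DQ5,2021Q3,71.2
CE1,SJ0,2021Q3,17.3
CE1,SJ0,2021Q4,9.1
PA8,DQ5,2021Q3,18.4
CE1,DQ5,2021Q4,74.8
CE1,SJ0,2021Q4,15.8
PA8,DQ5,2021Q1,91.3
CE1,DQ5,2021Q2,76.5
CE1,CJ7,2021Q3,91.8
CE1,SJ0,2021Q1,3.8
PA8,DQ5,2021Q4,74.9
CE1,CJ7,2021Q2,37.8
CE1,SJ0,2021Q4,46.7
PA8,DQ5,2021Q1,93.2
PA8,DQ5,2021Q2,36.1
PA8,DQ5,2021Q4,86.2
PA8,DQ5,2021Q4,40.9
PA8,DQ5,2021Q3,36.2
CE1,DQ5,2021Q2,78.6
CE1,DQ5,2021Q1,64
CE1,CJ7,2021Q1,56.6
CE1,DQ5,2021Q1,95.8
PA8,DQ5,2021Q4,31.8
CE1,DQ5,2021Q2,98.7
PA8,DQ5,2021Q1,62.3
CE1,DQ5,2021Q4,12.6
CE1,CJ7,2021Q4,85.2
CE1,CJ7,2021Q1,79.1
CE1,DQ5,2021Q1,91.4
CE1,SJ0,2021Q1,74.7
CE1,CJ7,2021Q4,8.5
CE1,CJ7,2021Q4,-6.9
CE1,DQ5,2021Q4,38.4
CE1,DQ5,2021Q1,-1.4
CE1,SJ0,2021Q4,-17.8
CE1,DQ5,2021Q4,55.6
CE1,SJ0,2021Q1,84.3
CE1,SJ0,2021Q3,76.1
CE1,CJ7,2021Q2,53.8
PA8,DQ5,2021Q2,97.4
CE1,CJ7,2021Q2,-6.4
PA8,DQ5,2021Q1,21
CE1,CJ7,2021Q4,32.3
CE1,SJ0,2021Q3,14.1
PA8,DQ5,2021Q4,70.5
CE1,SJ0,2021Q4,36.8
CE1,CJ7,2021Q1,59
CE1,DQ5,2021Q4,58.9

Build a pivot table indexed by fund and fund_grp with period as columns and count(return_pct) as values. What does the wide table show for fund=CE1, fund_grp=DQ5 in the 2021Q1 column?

Rows with fund=CE1, fund_grp=DQ5 and period=2021Q1: return_pct values are 20, 64, 95.8, 91.4, -1.4.
5 rows match — count = 5.

5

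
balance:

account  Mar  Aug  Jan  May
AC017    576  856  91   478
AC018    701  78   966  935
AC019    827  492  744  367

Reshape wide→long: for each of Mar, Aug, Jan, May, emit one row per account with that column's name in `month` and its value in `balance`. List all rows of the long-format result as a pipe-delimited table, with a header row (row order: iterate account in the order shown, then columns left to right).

Each (account, column) pair becomes one row: 3 × 4 = 12 rows.
For example, (AC017, Mar) → balance=576.

| account | month | balance |
| AC017 | Mar | 576 |
| AC017 | Aug | 856 |
| AC017 | Jan | 91 |
| AC017 | May | 478 |
| AC018 | Mar | 701 |
| AC018 | Aug | 78 |
| AC018 | Jan | 966 |
| AC018 | May | 935 |
| AC019 | Mar | 827 |
| AC019 | Aug | 492 |
| AC019 | Jan | 744 |
| AC019 | May | 367 |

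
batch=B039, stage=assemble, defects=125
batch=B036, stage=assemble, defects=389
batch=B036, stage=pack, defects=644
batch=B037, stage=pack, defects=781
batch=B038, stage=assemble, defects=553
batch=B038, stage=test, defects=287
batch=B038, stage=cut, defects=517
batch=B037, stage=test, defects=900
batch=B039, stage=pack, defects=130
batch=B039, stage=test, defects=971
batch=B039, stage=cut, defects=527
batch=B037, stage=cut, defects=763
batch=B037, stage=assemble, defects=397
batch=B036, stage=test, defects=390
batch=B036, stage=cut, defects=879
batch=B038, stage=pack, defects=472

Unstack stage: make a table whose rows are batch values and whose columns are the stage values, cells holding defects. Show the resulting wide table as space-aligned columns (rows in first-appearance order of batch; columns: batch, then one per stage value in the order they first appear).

Columns: batch plus the 4 distinct stage values (assemble, pack, test, cut).
For example, row B039 column assemble takes defects=125 from the long row (B039, assemble).

batch  assemble  pack  test  cut
B039   125       130   971   527
B036   389       644   390   879
B037   397       781   900   763
B038   553       472   287   517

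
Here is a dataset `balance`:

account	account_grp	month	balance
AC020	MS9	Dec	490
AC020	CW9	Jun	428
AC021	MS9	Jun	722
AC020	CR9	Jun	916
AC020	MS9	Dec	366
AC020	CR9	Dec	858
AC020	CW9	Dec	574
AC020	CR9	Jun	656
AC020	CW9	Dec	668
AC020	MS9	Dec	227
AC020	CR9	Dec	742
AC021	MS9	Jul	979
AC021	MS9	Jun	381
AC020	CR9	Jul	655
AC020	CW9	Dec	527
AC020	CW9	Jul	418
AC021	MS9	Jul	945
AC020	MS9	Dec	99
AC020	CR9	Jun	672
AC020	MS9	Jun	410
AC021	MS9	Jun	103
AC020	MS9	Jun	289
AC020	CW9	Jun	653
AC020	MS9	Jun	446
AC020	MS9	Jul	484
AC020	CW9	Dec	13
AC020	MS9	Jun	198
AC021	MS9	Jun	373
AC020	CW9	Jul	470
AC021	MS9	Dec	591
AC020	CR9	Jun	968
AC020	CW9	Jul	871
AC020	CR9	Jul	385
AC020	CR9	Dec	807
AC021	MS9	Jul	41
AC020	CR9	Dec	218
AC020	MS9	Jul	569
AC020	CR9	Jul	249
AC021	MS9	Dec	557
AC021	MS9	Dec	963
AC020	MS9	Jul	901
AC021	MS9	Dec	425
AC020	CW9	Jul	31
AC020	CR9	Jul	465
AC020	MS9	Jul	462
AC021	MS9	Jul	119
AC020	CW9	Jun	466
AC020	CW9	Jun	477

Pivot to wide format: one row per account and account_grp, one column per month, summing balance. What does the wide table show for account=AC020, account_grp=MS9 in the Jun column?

1343

Rows with account=AC020, account_grp=MS9 and month=Jun: balance values are 410, 289, 446, 198.
410 + 289 + 446 + 198 = 1343.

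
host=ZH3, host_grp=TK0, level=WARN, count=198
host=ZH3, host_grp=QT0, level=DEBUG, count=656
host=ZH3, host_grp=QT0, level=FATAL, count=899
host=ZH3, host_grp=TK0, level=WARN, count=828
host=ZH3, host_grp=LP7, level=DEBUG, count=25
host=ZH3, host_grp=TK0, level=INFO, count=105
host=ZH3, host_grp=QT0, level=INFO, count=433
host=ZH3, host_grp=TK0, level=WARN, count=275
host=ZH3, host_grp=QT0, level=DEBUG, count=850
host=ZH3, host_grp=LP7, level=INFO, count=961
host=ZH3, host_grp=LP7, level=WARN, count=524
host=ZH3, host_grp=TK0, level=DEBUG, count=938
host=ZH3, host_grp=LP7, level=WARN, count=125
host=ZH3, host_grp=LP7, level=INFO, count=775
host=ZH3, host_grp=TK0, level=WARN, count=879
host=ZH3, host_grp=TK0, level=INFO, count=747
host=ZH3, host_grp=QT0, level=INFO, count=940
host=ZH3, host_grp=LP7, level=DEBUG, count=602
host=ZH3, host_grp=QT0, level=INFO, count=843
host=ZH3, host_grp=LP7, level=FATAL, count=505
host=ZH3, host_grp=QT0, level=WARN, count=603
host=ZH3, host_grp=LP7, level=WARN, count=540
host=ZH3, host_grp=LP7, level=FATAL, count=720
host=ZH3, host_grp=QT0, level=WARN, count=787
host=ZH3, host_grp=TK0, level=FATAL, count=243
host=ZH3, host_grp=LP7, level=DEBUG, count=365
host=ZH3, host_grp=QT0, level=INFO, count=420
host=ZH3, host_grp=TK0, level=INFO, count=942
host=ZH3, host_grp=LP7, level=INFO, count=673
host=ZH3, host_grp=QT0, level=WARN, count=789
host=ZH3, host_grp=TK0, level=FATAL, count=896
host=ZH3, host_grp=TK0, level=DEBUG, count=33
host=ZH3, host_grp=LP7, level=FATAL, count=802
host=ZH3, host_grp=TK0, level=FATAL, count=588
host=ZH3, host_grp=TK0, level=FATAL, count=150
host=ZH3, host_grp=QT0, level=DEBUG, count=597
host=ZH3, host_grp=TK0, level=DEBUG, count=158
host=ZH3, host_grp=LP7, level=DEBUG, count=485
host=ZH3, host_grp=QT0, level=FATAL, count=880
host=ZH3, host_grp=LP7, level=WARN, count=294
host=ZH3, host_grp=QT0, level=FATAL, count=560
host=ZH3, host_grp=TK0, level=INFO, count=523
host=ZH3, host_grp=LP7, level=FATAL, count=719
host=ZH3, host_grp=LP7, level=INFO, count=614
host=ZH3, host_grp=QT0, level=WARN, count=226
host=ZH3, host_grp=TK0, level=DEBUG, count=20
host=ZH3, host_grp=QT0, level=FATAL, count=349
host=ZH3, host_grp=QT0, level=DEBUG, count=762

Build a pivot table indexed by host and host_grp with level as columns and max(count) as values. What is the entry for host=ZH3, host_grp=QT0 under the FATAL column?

899

Rows with host=ZH3, host_grp=QT0 and level=FATAL: count values are 899, 880, 560, 349.
max(899, 880, 560, 349) = 899.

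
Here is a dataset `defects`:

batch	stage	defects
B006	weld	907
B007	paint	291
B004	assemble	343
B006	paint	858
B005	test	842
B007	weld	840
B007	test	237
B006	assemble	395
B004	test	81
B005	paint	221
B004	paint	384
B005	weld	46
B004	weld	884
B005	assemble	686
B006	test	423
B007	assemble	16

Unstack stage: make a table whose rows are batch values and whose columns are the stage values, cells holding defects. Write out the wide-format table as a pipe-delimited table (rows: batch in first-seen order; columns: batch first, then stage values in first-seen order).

| batch | weld | paint | assemble | test |
| B006 | 907 | 858 | 395 | 423 |
| B007 | 840 | 291 | 16 | 237 |
| B004 | 884 | 384 | 343 | 81 |
| B005 | 46 | 221 | 686 | 842 |

Columns: batch plus the 4 distinct stage values (weld, paint, assemble, test).
For example, row B006 column weld takes defects=907 from the long row (B006, weld).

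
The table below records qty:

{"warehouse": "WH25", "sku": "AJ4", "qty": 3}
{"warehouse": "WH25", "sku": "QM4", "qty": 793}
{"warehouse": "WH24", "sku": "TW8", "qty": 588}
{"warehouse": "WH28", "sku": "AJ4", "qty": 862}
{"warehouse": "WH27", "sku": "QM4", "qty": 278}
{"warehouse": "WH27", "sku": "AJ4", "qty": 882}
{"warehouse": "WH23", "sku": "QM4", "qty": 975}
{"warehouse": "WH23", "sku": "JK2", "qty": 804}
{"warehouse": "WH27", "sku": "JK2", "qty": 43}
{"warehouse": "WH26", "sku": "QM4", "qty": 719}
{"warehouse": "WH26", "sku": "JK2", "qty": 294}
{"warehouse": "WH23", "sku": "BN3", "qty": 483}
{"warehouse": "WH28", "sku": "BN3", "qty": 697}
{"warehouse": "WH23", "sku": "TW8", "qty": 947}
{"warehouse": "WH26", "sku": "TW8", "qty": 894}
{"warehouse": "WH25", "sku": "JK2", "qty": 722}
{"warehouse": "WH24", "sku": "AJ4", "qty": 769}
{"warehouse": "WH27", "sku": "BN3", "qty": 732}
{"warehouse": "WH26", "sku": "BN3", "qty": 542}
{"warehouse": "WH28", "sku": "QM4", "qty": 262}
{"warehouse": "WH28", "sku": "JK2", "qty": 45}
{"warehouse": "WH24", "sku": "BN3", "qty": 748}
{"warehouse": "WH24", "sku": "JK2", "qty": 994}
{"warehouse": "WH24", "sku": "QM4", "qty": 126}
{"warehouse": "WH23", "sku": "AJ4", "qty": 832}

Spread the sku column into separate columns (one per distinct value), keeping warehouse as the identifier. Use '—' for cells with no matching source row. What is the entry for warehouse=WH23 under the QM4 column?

975

The long row with warehouse=WH23, sku=QM4 has qty=975.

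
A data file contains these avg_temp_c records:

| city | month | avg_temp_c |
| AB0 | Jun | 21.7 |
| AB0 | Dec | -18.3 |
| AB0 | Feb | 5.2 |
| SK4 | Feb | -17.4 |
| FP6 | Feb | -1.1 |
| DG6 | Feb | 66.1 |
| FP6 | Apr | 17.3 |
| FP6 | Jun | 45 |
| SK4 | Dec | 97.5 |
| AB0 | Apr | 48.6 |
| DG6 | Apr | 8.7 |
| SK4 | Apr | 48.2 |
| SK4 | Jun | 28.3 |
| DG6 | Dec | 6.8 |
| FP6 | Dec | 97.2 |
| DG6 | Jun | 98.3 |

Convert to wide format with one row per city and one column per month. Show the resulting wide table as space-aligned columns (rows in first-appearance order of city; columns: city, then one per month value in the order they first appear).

city  Jun   Dec    Feb    Apr 
AB0   21.7  -18.3  5.2    48.6
SK4   28.3  97.5   -17.4  48.2
FP6   45    97.2   -1.1   17.3
DG6   98.3  6.8    66.1   8.7 

Columns: city plus the 4 distinct month values (Jun, Dec, Feb, Apr).
For example, row AB0 column Jun takes avg_temp_c=21.7 from the long row (AB0, Jun).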